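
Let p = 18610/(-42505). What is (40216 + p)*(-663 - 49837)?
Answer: -17264560947000/8501 ≈ -2.0309e+9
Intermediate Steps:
p = -3722/8501 (p = 18610*(-1/42505) = -3722/8501 ≈ -0.43783)
(40216 + p)*(-663 - 49837) = (40216 - 3722/8501)*(-663 - 49837) = (341872494/8501)*(-50500) = -17264560947000/8501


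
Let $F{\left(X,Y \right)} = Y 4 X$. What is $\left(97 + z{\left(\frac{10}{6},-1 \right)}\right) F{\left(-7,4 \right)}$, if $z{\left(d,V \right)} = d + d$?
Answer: $- \frac{33712}{3} \approx -11237.0$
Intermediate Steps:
$z{\left(d,V \right)} = 2 d$
$F{\left(X,Y \right)} = 4 X Y$ ($F{\left(X,Y \right)} = 4 Y X = 4 X Y$)
$\left(97 + z{\left(\frac{10}{6},-1 \right)}\right) F{\left(-7,4 \right)} = \left(97 + 2 \cdot \frac{10}{6}\right) 4 \left(-7\right) 4 = \left(97 + 2 \cdot 10 \cdot \frac{1}{6}\right) \left(-112\right) = \left(97 + 2 \cdot \frac{5}{3}\right) \left(-112\right) = \left(97 + \frac{10}{3}\right) \left(-112\right) = \frac{301}{3} \left(-112\right) = - \frac{33712}{3}$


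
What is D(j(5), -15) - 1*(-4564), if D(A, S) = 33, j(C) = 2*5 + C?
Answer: 4597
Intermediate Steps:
j(C) = 10 + C
D(j(5), -15) - 1*(-4564) = 33 - 1*(-4564) = 33 + 4564 = 4597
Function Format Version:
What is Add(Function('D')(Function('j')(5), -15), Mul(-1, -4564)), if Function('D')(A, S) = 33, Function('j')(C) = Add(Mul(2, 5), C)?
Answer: 4597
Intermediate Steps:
Function('j')(C) = Add(10, C)
Add(Function('D')(Function('j')(5), -15), Mul(-1, -4564)) = Add(33, Mul(-1, -4564)) = Add(33, 4564) = 4597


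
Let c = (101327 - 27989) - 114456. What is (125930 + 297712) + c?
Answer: 382524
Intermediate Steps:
c = -41118 (c = 73338 - 114456 = -41118)
(125930 + 297712) + c = (125930 + 297712) - 41118 = 423642 - 41118 = 382524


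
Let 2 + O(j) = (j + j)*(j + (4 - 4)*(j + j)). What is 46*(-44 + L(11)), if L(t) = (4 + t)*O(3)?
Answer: 9016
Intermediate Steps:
O(j) = -2 + 2*j² (O(j) = -2 + (j + j)*(j + (4 - 4)*(j + j)) = -2 + (2*j)*(j + 0*(2*j)) = -2 + (2*j)*(j + 0) = -2 + (2*j)*j = -2 + 2*j²)
L(t) = 64 + 16*t (L(t) = (4 + t)*(-2 + 2*3²) = (4 + t)*(-2 + 2*9) = (4 + t)*(-2 + 18) = (4 + t)*16 = 64 + 16*t)
46*(-44 + L(11)) = 46*(-44 + (64 + 16*11)) = 46*(-44 + (64 + 176)) = 46*(-44 + 240) = 46*196 = 9016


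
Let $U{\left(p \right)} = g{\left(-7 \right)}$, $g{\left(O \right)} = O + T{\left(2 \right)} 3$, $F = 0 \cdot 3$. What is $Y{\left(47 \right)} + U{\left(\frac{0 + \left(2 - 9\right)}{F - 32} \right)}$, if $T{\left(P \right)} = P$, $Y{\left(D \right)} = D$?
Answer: $46$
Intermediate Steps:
$F = 0$
$g{\left(O \right)} = 6 + O$ ($g{\left(O \right)} = O + 2 \cdot 3 = O + 6 = 6 + O$)
$U{\left(p \right)} = -1$ ($U{\left(p \right)} = 6 - 7 = -1$)
$Y{\left(47 \right)} + U{\left(\frac{0 + \left(2 - 9\right)}{F - 32} \right)} = 47 - 1 = 46$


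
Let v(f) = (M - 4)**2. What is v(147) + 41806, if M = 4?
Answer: 41806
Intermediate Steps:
v(f) = 0 (v(f) = (4 - 4)**2 = 0**2 = 0)
v(147) + 41806 = 0 + 41806 = 41806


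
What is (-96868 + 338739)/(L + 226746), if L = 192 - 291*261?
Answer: 241871/150987 ≈ 1.6019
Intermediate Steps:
L = -75759 (L = 192 - 75951 = -75759)
(-96868 + 338739)/(L + 226746) = (-96868 + 338739)/(-75759 + 226746) = 241871/150987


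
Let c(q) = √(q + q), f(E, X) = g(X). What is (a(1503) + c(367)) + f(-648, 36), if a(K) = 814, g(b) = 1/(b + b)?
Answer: 58609/72 + √734 ≈ 841.11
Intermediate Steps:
g(b) = 1/(2*b)
f(E, X) = 1/(2*X)
c(q) = √2*√q (c(q) = √(2*q) = √2*√q)
(a(1503) + c(367)) + f(-648, 36) = (814 + √2*√367) + (½)/36 = (814 + √734) + (½)*(1/36) = (814 + √734) + 1/72 = 58609/72 + √734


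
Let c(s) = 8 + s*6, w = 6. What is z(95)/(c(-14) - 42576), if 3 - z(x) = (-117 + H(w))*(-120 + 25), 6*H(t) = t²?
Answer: 5271/21326 ≈ 0.24716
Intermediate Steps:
H(t) = t²/6
c(s) = 8 + 6*s
z(x) = -10542 (z(x) = 3 - (-117 + (⅙)*6²)*(-120 + 25) = 3 - (-117 + (⅙)*36)*(-95) = 3 - (-117 + 6)*(-95) = 3 - (-111)*(-95) = 3 - 1*10545 = 3 - 10545 = -10542)
z(95)/(c(-14) - 42576) = -10542/((8 + 6*(-14)) - 42576) = -10542/((8 - 84) - 42576) = -10542/(-76 - 42576) = -10542/(-42652) = -10542*(-1/42652) = 5271/21326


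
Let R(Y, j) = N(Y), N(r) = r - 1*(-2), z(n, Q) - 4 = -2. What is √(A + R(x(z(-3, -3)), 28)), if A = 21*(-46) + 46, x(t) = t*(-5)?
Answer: 4*I*√58 ≈ 30.463*I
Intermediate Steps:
z(n, Q) = 2 (z(n, Q) = 4 - 2 = 2)
N(r) = 2 + r (N(r) = r + 2 = 2 + r)
x(t) = -5*t
R(Y, j) = 2 + Y
A = -920 (A = -966 + 46 = -920)
√(A + R(x(z(-3, -3)), 28)) = √(-920 + (2 - 5*2)) = √(-920 + (2 - 10)) = √(-920 - 8) = √(-928) = 4*I*√58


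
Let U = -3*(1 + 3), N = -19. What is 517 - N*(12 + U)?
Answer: 517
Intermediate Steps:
U = -12 (U = -3*4 = -12)
517 - N*(12 + U) = 517 - (-19)*(12 - 12) = 517 - (-19)*0 = 517 - 1*0 = 517 + 0 = 517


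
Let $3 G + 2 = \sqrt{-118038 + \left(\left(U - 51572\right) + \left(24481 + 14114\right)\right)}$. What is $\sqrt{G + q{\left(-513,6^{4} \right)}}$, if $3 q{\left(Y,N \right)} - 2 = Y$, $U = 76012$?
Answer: $\frac{\sqrt{-1539 + 3 i \sqrt{55003}}}{3} \approx 2.9174 + 13.398 i$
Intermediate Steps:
$q{\left(Y,N \right)} = \frac{2}{3} + \frac{Y}{3}$
$G = - \frac{2}{3} + \frac{i \sqrt{55003}}{3}$ ($G = - \frac{2}{3} + \frac{\sqrt{-118038 + \left(\left(76012 - 51572\right) + \left(24481 + 14114\right)\right)}}{3} = - \frac{2}{3} + \frac{\sqrt{-118038 + \left(24440 + 38595\right)}}{3} = - \frac{2}{3} + \frac{\sqrt{-118038 + 63035}}{3} = - \frac{2}{3} + \frac{\sqrt{-55003}}{3} = - \frac{2}{3} + \frac{i \sqrt{55003}}{3} \approx -0.66667 + 78.176 i$)
$\sqrt{G + q{\left(-513,6^{4} \right)}} = \sqrt{\left(- \frac{2}{3} + \frac{i \sqrt{55003}}{3}\right) + \left(\frac{2}{3} + \frac{1}{3} \left(-513\right)\right)} = \sqrt{\left(- \frac{2}{3} + \frac{i \sqrt{55003}}{3}\right) + \left(\frac{2}{3} - 171\right)} = \sqrt{\left(- \frac{2}{3} + \frac{i \sqrt{55003}}{3}\right) - \frac{511}{3}} = \sqrt{-171 + \frac{i \sqrt{55003}}{3}}$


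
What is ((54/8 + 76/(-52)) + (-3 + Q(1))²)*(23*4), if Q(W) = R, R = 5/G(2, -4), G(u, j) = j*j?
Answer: 957651/832 ≈ 1151.0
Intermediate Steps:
G(u, j) = j²
R = 5/16 (R = 5/((-4)²) = 5/16 ≈ 0.31250)
Q(W) = 5/16
((54/8 + 76/(-52)) + (-3 + Q(1))²)*(23*4) = ((54/8 + 76/(-52)) + (-3 + 5/16)²)*(23*4) = ((54*(⅛) + 76*(-1/52)) + (-43/16)²)*92 = ((27/4 - 19/13) + 1849/256)*92 = (275/52 + 1849/256)*92 = (41637/3328)*92 = 957651/832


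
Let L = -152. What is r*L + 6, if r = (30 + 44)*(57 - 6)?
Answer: -573642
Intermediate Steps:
r = 3774 (r = 74*51 = 3774)
r*L + 6 = 3774*(-152) + 6 = -573648 + 6 = -573642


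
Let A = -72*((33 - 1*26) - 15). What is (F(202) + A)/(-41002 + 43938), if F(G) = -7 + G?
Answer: 771/2936 ≈ 0.26260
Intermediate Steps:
A = 576 (A = -72*((33 - 26) - 15) = -72*(7 - 15) = -72*(-8) = 576)
(F(202) + A)/(-41002 + 43938) = ((-7 + 202) + 576)/(-41002 + 43938) = (195 + 576)/2936 = 771*(1/2936) = 771/2936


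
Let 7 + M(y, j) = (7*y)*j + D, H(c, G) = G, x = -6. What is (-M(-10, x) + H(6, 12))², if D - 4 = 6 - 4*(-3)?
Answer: 178929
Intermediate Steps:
D = 22 (D = 4 + (6 - 4*(-3)) = 4 + (6 + 12) = 4 + 18 = 22)
M(y, j) = 15 + 7*j*y (M(y, j) = -7 + ((7*y)*j + 22) = -7 + (7*j*y + 22) = -7 + (22 + 7*j*y) = 15 + 7*j*y)
(-M(-10, x) + H(6, 12))² = (-(15 + 7*(-6)*(-10)) + 12)² = (-(15 + 420) + 12)² = (-1*435 + 12)² = (-435 + 12)² = (-423)² = 178929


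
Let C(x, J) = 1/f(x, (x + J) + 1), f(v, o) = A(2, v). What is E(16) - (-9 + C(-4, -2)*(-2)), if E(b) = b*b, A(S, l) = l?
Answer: 529/2 ≈ 264.50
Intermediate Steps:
f(v, o) = v
C(x, J) = 1/x
E(b) = b²
E(16) - (-9 + C(-4, -2)*(-2)) = 16² - (-9 - 2/(-4)) = 256 - (-9 - ¼*(-2)) = 256 - (-9 + ½) = 256 - 1*(-17/2) = 256 + 17/2 = 529/2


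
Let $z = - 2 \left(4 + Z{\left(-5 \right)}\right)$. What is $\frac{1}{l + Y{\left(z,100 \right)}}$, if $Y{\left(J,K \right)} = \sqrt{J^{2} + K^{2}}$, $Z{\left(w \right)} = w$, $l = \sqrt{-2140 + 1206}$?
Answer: $\frac{1}{2 \sqrt{2501} + i \sqrt{934}} \approx 0.0091443 - 0.0027941 i$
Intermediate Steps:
$l = i \sqrt{934}$ ($l = \sqrt{-934} = i \sqrt{934} \approx 30.561 i$)
$z = 2$ ($z = - 2 \left(4 - 5\right) = \left(-2\right) \left(-1\right) = 2$)
$\frac{1}{l + Y{\left(z,100 \right)}} = \frac{1}{i \sqrt{934} + \sqrt{2^{2} + 100^{2}}} = \frac{1}{i \sqrt{934} + \sqrt{4 + 10000}} = \frac{1}{i \sqrt{934} + \sqrt{10004}} = \frac{1}{i \sqrt{934} + 2 \sqrt{2501}} = \frac{1}{2 \sqrt{2501} + i \sqrt{934}}$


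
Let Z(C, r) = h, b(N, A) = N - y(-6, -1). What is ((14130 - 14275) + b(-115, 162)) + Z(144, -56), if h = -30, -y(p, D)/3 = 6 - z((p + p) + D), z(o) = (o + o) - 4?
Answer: -182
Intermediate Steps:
z(o) = -4 + 2*o (z(o) = 2*o - 4 = -4 + 2*o)
y(p, D) = -30 + 6*D + 12*p (y(p, D) = -3*(6 - (-4 + 2*((p + p) + D))) = -3*(6 - (-4 + 2*(2*p + D))) = -3*(6 - (-4 + 2*(D + 2*p))) = -3*(6 - (-4 + (2*D + 4*p))) = -3*(6 - (-4 + 2*D + 4*p)) = -3*(6 + (4 - 4*p - 2*D)) = -3*(10 - 4*p - 2*D) = -30 + 6*D + 12*p)
b(N, A) = 108 + N (b(N, A) = N - (-30 + 6*(-1) + 12*(-6)) = N - (-30 - 6 - 72) = N - 1*(-108) = N + 108 = 108 + N)
Z(C, r) = -30
((14130 - 14275) + b(-115, 162)) + Z(144, -56) = ((14130 - 14275) + (108 - 115)) - 30 = (-145 - 7) - 30 = -152 - 30 = -182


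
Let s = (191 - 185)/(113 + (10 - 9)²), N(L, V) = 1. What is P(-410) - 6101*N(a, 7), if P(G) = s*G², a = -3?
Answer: 52181/19 ≈ 2746.4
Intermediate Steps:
s = 1/19 (s = 6/(113 + 1²) = 6/(113 + 1) = 6/114 = 6*(1/114) = 1/19 ≈ 0.052632)
P(G) = G²/19
P(-410) - 6101*N(a, 7) = (1/19)*(-410)² - 6101*1 = (1/19)*168100 - 6101 = 168100/19 - 6101 = 52181/19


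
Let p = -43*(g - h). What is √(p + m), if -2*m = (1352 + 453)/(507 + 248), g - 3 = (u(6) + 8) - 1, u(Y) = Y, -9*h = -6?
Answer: I*√542185734/906 ≈ 25.701*I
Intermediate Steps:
h = ⅔ (h = -⅑*(-6) = ⅔ ≈ 0.66667)
g = 16 (g = 3 + ((6 + 8) - 1) = 3 + (14 - 1) = 3 + 13 = 16)
p = -1978/3 (p = -43*(16 - 1*⅔) = -43*(16 - ⅔) = -43*46/3 = -1978/3 ≈ -659.33)
m = -361/302 (m = -(1352 + 453)/(2*(507 + 248)) = -1805/(2*755) = -½*361/151 = -361/302 ≈ -1.1954)
√(p + m) = √(-1978/3 - 361/302) = √(-598439/906) = I*√542185734/906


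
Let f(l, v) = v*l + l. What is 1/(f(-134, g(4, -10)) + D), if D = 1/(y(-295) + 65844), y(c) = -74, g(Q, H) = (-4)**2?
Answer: -65770/149824059 ≈ -0.00043898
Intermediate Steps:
g(Q, H) = 16
f(l, v) = l + l*v (f(l, v) = l*v + l = l + l*v)
D = 1/65770 (D = 1/(-74 + 65844) = 1/65770 ≈ 1.5204e-5)
1/(f(-134, g(4, -10)) + D) = 1/(-134*(1 + 16) + 1/65770) = 1/(-134*17 + 1/65770) = 1/(-2278 + 1/65770) = 1/(-149824059/65770) = -65770/149824059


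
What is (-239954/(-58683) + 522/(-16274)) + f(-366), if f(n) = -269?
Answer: -126511271164/477503571 ≈ -264.94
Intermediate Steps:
(-239954/(-58683) + 522/(-16274)) + f(-366) = (-239954/(-58683) + 522/(-16274)) - 269 = (-239954*(-1/58683) + 522*(-1/16274)) - 269 = (239954/58683 - 261/8137) - 269 = 1937189435/477503571 - 269 = -126511271164/477503571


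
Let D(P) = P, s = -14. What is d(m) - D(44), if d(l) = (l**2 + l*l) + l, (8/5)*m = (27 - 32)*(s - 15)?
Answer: 527117/32 ≈ 16472.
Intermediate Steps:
m = 725/8 (m = 5*((27 - 32)*(-14 - 15))/8 = 5*(-5*(-29))/8 = (5/8)*145 = 725/8 ≈ 90.625)
d(l) = l + 2*l**2 (d(l) = (l**2 + l**2) + l = 2*l**2 + l = l + 2*l**2)
d(m) - D(44) = 725*(1 + 2*(725/8))/8 - 1*44 = 725*(1 + 725/4)/8 - 44 = (725/8)*(729/4) - 44 = 528525/32 - 44 = 527117/32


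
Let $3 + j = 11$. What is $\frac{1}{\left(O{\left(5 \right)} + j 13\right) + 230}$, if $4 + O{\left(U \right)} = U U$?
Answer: $\frac{1}{355} \approx 0.0028169$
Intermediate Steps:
$j = 8$ ($j = -3 + 11 = 8$)
$O{\left(U \right)} = -4 + U^{2}$ ($O{\left(U \right)} = -4 + U U = -4 + U^{2}$)
$\frac{1}{\left(O{\left(5 \right)} + j 13\right) + 230} = \frac{1}{\left(\left(-4 + 5^{2}\right) + 8 \cdot 13\right) + 230} = \frac{1}{\left(\left(-4 + 25\right) + 104\right) + 230} = \frac{1}{\left(21 + 104\right) + 230} = \frac{1}{125 + 230} = \frac{1}{355}$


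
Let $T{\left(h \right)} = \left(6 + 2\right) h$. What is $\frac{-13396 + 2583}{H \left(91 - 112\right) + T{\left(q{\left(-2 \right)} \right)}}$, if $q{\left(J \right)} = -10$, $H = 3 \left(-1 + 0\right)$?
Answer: $\frac{10813}{17} \approx 636.06$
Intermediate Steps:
$H = -3$ ($H = 3 \left(-1\right) = -3$)
$T{\left(h \right)} = 8 h$
$\frac{-13396 + 2583}{H \left(91 - 112\right) + T{\left(q{\left(-2 \right)} \right)}} = \frac{-13396 + 2583}{- 3 \left(91 - 112\right) + 8 \left(-10\right)} = - \frac{10813}{\left(-3\right) \left(-21\right) - 80} = - \frac{10813}{63 - 80} = - \frac{10813}{-17} = \left(-10813\right) \left(- \frac{1}{17}\right) = \frac{10813}{17}$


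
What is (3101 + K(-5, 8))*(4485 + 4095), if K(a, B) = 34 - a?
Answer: 26941200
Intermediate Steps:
(3101 + K(-5, 8))*(4485 + 4095) = (3101 + (34 - 1*(-5)))*(4485 + 4095) = (3101 + (34 + 5))*8580 = (3101 + 39)*8580 = 3140*8580 = 26941200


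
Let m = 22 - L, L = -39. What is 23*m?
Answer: 1403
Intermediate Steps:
m = 61 (m = 22 - 1*(-39) = 22 + 39 = 61)
23*m = 23*61 = 1403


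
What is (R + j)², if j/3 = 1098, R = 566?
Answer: 14899600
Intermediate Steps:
j = 3294 (j = 3*1098 = 3294)
(R + j)² = (566 + 3294)² = 3860² = 14899600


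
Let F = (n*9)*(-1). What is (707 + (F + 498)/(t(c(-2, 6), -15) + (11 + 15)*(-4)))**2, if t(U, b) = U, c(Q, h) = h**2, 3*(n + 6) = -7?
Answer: 2256535009/4624 ≈ 4.8801e+5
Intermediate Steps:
n = -25/3 (n = -6 + (1/3)*(-7) = -6 - 7/3 = -25/3 ≈ -8.3333)
F = 75 (F = -25/3*9*(-1) = -75*(-1) = 75)
(707 + (F + 498)/(t(c(-2, 6), -15) + (11 + 15)*(-4)))**2 = (707 + (75 + 498)/(6**2 + (11 + 15)*(-4)))**2 = (707 + 573/(36 + 26*(-4)))**2 = (707 + 573/(36 - 104))**2 = (707 + 573/(-68))**2 = (707 + 573*(-1/68))**2 = (707 - 573/68)**2 = (47503/68)**2 = 2256535009/4624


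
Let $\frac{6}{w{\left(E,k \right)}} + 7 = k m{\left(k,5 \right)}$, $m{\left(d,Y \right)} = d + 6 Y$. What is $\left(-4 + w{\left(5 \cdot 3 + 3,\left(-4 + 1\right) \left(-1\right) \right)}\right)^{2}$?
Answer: $\frac{32761}{2116} \approx 15.483$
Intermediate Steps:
$w{\left(E,k \right)} = \frac{6}{-7 + k \left(30 + k\right)}$ ($w{\left(E,k \right)} = \frac{6}{-7 + k \left(k + 6 \cdot 5\right)} = \frac{6}{-7 + k \left(k + 30\right)} = \frac{6}{-7 + k \left(30 + k\right)}$)
$\left(-4 + w{\left(5 \cdot 3 + 3,\left(-4 + 1\right) \left(-1\right) \right)}\right)^{2} = \left(-4 + \frac{6}{-7 + \left(-4 + 1\right) \left(-1\right) \left(30 + \left(-4 + 1\right) \left(-1\right)\right)}\right)^{2} = \left(-4 + \frac{6}{-7 + \left(-3\right) \left(-1\right) \left(30 - -3\right)}\right)^{2} = \left(-4 + \frac{6}{-7 + 3 \left(30 + 3\right)}\right)^{2} = \left(-4 + \frac{6}{-7 + 3 \cdot 33}\right)^{2} = \left(-4 + \frac{6}{-7 + 99}\right)^{2} = \left(-4 + \frac{6}{92}\right)^{2} = \left(-4 + 6 \cdot \frac{1}{92}\right)^{2} = \left(-4 + \frac{3}{46}\right)^{2} = \left(- \frac{181}{46}\right)^{2} = \frac{32761}{2116}$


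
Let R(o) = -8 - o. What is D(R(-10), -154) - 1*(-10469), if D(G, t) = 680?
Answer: 11149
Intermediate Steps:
D(R(-10), -154) - 1*(-10469) = 680 - 1*(-10469) = 680 + 10469 = 11149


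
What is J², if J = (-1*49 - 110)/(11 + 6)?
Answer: 25281/289 ≈ 87.478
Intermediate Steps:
J = -159/17 (J = (-49 - 110)/17 = -159*1/17 = -159/17 ≈ -9.3529)
J² = (-159/17)² = 25281/289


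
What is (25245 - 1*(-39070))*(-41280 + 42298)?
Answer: 65472670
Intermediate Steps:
(25245 - 1*(-39070))*(-41280 + 42298) = (25245 + 39070)*1018 = 64315*1018 = 65472670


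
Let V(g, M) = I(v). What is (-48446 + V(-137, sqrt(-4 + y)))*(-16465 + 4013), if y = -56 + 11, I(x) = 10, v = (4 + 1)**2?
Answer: 603125072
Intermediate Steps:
v = 25 (v = 5**2 = 25)
y = -45
V(g, M) = 10
(-48446 + V(-137, sqrt(-4 + y)))*(-16465 + 4013) = (-48446 + 10)*(-16465 + 4013) = -48436*(-12452) = 603125072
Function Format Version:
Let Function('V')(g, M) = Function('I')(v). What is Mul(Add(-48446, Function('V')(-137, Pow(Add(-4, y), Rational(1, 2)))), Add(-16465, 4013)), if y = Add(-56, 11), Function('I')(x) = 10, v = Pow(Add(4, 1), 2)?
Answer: 603125072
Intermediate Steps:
v = 25 (v = Pow(5, 2) = 25)
y = -45
Function('V')(g, M) = 10
Mul(Add(-48446, Function('V')(-137, Pow(Add(-4, y), Rational(1, 2)))), Add(-16465, 4013)) = Mul(Add(-48446, 10), Add(-16465, 4013)) = Mul(-48436, -12452) = 603125072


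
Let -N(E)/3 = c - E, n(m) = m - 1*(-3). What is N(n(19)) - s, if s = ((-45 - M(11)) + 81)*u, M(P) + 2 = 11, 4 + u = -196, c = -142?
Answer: 5892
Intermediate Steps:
u = -200 (u = -4 - 196 = -200)
M(P) = 9 (M(P) = -2 + 11 = 9)
n(m) = 3 + m (n(m) = m + 3 = 3 + m)
N(E) = 426 + 3*E (N(E) = -3*(-142 - E) = 426 + 3*E)
s = -5400 (s = ((-45 - 1*9) + 81)*(-200) = ((-45 - 9) + 81)*(-200) = (-54 + 81)*(-200) = 27*(-200) = -5400)
N(n(19)) - s = (426 + 3*(3 + 19)) - 1*(-5400) = (426 + 3*22) + 5400 = (426 + 66) + 5400 = 492 + 5400 = 5892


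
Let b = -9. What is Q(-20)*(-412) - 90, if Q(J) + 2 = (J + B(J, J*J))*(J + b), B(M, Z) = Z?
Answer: 4540974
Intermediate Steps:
Q(J) = -2 + (-9 + J)*(J + J²) (Q(J) = -2 + (J + J*J)*(J - 9) = -2 + (J + J²)*(-9 + J) = -2 + (-9 + J)*(J + J²))
Q(-20)*(-412) - 90 = (-2 + (-20)³ - 9*(-20) - 8*(-20)²)*(-412) - 90 = (-2 - 8000 + 180 - 8*400)*(-412) - 90 = (-2 - 8000 + 180 - 3200)*(-412) - 90 = -11022*(-412) - 90 = 4541064 - 90 = 4540974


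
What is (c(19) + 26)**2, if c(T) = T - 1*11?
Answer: 1156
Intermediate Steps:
c(T) = -11 + T (c(T) = T - 11 = -11 + T)
(c(19) + 26)**2 = ((-11 + 19) + 26)**2 = (8 + 26)**2 = 34**2 = 1156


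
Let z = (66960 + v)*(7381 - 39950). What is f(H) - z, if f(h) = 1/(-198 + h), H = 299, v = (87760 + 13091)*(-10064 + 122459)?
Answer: 37286838696229246/101 ≈ 3.6918e+14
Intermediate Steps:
v = 11335148145 (v = 100851*112395 = 11335148145)
z = -369176620754745 (z = (66960 + 11335148145)*(7381 - 39950) = 11335215105*(-32569) = -369176620754745)
f(H) - z = 1/(-198 + 299) - 1*(-369176620754745) = 1/101 + 369176620754745 = 37286838696229246/101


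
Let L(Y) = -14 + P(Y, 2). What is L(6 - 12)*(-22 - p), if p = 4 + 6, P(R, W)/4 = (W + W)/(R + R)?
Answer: 1472/3 ≈ 490.67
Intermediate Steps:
P(R, W) = 4*W/R (P(R, W) = 4*((W + W)/(R + R)) = 4*((2*W)/((2*R))) = 4*((2*W)*(1/(2*R))) = 4*(W/R) = 4*W/R)
p = 10
L(Y) = -14 + 8/Y (L(Y) = -14 + 4*2/Y = -14 + 8/Y)
L(6 - 12)*(-22 - p) = (-14 + 8/(6 - 12))*(-22 - 1*10) = (-14 + 8/(-6))*(-22 - 10) = (-14 + 8*(-⅙))*(-32) = (-14 - 4/3)*(-32) = -46/3*(-32) = 1472/3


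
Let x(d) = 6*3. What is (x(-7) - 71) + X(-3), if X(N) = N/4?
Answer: -215/4 ≈ -53.750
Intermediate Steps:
X(N) = N/4 (X(N) = N*(1/4) = N/4)
x(d) = 18
(x(-7) - 71) + X(-3) = (18 - 71) + (1/4)*(-3) = -53 - 3/4 = -215/4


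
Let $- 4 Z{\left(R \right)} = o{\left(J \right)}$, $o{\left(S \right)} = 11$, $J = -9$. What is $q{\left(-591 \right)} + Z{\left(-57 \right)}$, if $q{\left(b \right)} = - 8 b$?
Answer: $\frac{18901}{4} \approx 4725.3$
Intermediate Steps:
$Z{\left(R \right)} = - \frac{11}{4}$ ($Z{\left(R \right)} = \left(- \frac{1}{4}\right) 11 = - \frac{11}{4}$)
$q{\left(-591 \right)} + Z{\left(-57 \right)} = \left(-8\right) \left(-591\right) - \frac{11}{4} = 4728 - \frac{11}{4} = \frac{18901}{4}$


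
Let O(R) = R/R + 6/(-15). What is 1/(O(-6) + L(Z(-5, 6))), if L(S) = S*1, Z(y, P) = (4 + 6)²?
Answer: 5/503 ≈ 0.0099404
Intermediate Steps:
O(R) = ⅗ (O(R) = 1 + 6*(-1/15) = 1 - ⅖ = ⅗)
Z(y, P) = 100 (Z(y, P) = 10² = 100)
L(S) = S
1/(O(-6) + L(Z(-5, 6))) = 1/(⅗ + 100) = 1/(503/5) = 5/503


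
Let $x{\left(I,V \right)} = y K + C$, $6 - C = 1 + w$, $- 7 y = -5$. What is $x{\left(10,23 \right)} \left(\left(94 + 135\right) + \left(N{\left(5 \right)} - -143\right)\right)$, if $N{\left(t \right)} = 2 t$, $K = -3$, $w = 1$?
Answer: $\frac{4966}{7} \approx 709.43$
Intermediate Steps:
$y = \frac{5}{7}$ ($y = \left(- \frac{1}{7}\right) \left(-5\right) = \frac{5}{7} \approx 0.71429$)
$C = 4$ ($C = 6 - \left(1 + 1\right) = 6 - 2 = 4$)
$x{\left(I,V \right)} = \frac{13}{7}$ ($x{\left(I,V \right)} = \frac{5}{7} \left(-3\right) + 4 = - \frac{15}{7} + 4 = \frac{13}{7}$)
$x{\left(10,23 \right)} \left(\left(94 + 135\right) + \left(N{\left(5 \right)} - -143\right)\right) = \frac{13 \left(\left(94 + 135\right) + \left(2 \cdot 5 - -143\right)\right)}{7} = \frac{13 \left(229 + \left(10 + 143\right)\right)}{7} = \frac{13 \left(229 + 153\right)}{7} = \frac{13}{7} \cdot 382 = \frac{4966}{7}$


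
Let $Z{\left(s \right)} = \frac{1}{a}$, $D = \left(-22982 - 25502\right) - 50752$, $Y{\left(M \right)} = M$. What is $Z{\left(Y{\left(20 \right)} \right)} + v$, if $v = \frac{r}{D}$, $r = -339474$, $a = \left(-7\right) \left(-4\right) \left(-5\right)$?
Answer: $\frac{11856781}{3473260} \approx 3.4137$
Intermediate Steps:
$a = -140$ ($a = 28 \left(-5\right) = -140$)
$D = -99236$ ($D = -48484 - 50752 = -99236$)
$Z{\left(s \right)} = - \frac{1}{140}$ ($Z{\left(s \right)} = \frac{1}{-140} = - \frac{1}{140}$)
$v = \frac{169737}{49618}$ ($v = - \frac{339474}{-99236} = \left(-339474\right) \left(- \frac{1}{99236}\right) = \frac{169737}{49618} \approx 3.4209$)
$Z{\left(Y{\left(20 \right)} \right)} + v = - \frac{1}{140} + \frac{169737}{49618} = \frac{11856781}{3473260}$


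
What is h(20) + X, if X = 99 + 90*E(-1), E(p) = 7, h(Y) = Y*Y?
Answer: 1129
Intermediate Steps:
h(Y) = Y²
X = 729 (X = 99 + 90*7 = 99 + 630 = 729)
h(20) + X = 20² + 729 = 400 + 729 = 1129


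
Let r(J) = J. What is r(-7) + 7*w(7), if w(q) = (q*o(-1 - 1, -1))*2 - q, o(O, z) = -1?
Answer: -154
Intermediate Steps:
w(q) = -3*q (w(q) = (q*(-1))*2 - q = -q*2 - q = -2*q - q = -3*q)
r(-7) + 7*w(7) = -7 + 7*(-3*7) = -7 + 7*(-21) = -7 - 147 = -154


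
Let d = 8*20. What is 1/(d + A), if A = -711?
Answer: -1/551 ≈ -0.0018149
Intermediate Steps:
d = 160
1/(d + A) = 1/(160 - 711) = 1/(-551) = -1/551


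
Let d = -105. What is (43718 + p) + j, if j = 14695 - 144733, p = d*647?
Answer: -154255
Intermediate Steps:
p = -67935 (p = -105*647 = -67935)
j = -130038
(43718 + p) + j = (43718 - 67935) - 130038 = -24217 - 130038 = -154255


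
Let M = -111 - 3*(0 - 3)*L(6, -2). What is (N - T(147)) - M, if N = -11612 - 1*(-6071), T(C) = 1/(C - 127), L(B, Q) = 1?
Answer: -108781/20 ≈ -5439.0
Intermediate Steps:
T(C) = 1/(-127 + C)
N = -5541 (N = -11612 + 6071 = -5541)
M = -102 (M = -111 - 3*(0 - 3) = -111 - (-9) = -111 - 3*(-3) = -111 + 9 = -102)
(N - T(147)) - M = (-5541 - 1/(-127 + 147)) - 1*(-102) = (-5541 - 1/20) + 102 = -110821/20 + 102 = -108781/20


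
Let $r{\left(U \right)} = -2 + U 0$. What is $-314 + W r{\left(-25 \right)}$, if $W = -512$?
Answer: $710$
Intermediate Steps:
$r{\left(U \right)} = -2$ ($r{\left(U \right)} = -2 + 0 = -2$)
$-314 + W r{\left(-25 \right)} = -314 - -1024 = -314 + 1024 = 710$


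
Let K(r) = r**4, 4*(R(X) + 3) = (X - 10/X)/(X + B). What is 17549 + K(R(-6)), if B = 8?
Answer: 5874537649/331776 ≈ 17706.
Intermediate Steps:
R(X) = -3 + (X - 10/X)/(4*(8 + X)) (R(X) = -3 + ((X - 10/X)/(X + 8))/4 = -3 + ((X - 10/X)/(8 + X))/4 = -3 + (X - 10/X)/(4*(8 + X)))
17549 + K(R(-6)) = 17549 + ((1/4)*(-10 - 96*(-6) - 11*(-6)**2)/(-6*(8 - 6)))**4 = 17549 + ((1/4)*(-1/6)*(-10 + 576 - 11*36)/2)**4 = 17549 + ((1/4)*(-1/6)*(1/2)*(-10 + 576 - 396))**4 = 17549 + ((1/4)*(-1/6)*(1/2)*170)**4 = 17549 + (-85/24)**4 = 17549 + 52200625/331776 = 5874537649/331776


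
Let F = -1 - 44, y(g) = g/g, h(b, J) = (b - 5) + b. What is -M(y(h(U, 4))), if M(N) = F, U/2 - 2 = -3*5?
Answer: 45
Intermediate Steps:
U = -26 (U = 4 + 2*(-3*5) = 4 + 2*(-15) = 4 - 30 = -26)
h(b, J) = -5 + 2*b (h(b, J) = (-5 + b) + b = -5 + 2*b)
y(g) = 1
F = -45
M(N) = -45
-M(y(h(U, 4))) = -1*(-45) = 45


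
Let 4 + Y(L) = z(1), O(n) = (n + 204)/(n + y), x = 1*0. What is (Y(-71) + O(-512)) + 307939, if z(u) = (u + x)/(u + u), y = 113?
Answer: 35104735/114 ≈ 3.0794e+5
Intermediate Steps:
x = 0
O(n) = (204 + n)/(113 + n) (O(n) = (n + 204)/(n + 113) = (204 + n)/(113 + n))
z(u) = 1/2 (z(u) = (u + 0)/(u + u) = u/((2*u)) = u*(1/(2*u)) = 1/2)
Y(L) = -7/2 (Y(L) = -4 + 1/2 = -7/2)
(Y(-71) + O(-512)) + 307939 = (-7/2 + (204 - 512)/(113 - 512)) + 307939 = (-7/2 - 308/(-399)) + 307939 = (-7/2 - 1/399*(-308)) + 307939 = (-7/2 + 44/57) + 307939 = -311/114 + 307939 = 35104735/114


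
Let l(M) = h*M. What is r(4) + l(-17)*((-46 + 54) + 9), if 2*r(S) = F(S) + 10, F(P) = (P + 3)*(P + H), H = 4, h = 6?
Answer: -1701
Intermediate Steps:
F(P) = (3 + P)*(4 + P) (F(P) = (P + 3)*(P + 4) = (3 + P)*(4 + P))
l(M) = 6*M
r(S) = 11 + S²/2 + 7*S/2 (r(S) = ((12 + S² + 7*S) + 10)/2 = (22 + S² + 7*S)/2 = 11 + S²/2 + 7*S/2)
r(4) + l(-17)*((-46 + 54) + 9) = (11 + (½)*4² + (7/2)*4) + (6*(-17))*((-46 + 54) + 9) = (11 + (½)*16 + 14) - 102*(8 + 9) = (11 + 8 + 14) - 102*17 = 33 - 1734 = -1701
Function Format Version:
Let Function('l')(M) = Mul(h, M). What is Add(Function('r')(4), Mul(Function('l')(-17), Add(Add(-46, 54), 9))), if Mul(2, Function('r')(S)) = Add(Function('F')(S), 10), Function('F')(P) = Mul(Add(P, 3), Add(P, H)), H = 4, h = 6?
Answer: -1701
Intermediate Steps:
Function('F')(P) = Mul(Add(3, P), Add(4, P)) (Function('F')(P) = Mul(Add(P, 3), Add(P, 4)) = Mul(Add(3, P), Add(4, P)))
Function('l')(M) = Mul(6, M)
Function('r')(S) = Add(11, Mul(Rational(1, 2), Pow(S, 2)), Mul(Rational(7, 2), S)) (Function('r')(S) = Mul(Rational(1, 2), Add(Add(12, Pow(S, 2), Mul(7, S)), 10)) = Mul(Rational(1, 2), Add(22, Pow(S, 2), Mul(7, S))) = Add(11, Mul(Rational(1, 2), Pow(S, 2)), Mul(Rational(7, 2), S)))
Add(Function('r')(4), Mul(Function('l')(-17), Add(Add(-46, 54), 9))) = Add(Add(11, Mul(Rational(1, 2), Pow(4, 2)), Mul(Rational(7, 2), 4)), Mul(Mul(6, -17), Add(Add(-46, 54), 9))) = Add(Add(11, Mul(Rational(1, 2), 16), 14), Mul(-102, Add(8, 9))) = Add(Add(11, 8, 14), Mul(-102, 17)) = Add(33, -1734) = -1701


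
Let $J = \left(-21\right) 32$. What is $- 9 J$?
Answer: $6048$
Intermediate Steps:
$J = -672$
$- 9 J = \left(-9\right) \left(-672\right) = 6048$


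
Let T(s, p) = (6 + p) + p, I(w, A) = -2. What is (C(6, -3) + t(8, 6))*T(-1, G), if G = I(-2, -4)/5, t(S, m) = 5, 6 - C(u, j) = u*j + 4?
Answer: 130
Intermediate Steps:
C(u, j) = 2 - j*u (C(u, j) = 6 - (u*j + 4) = 6 - (j*u + 4) = 6 - (4 + j*u) = 6 + (-4 - j*u) = 2 - j*u)
G = -⅖ (G = -2/5 = -2*⅕ = -⅖ ≈ -0.40000)
T(s, p) = 6 + 2*p
(C(6, -3) + t(8, 6))*T(-1, G) = ((2 - 1*(-3)*6) + 5)*(6 + 2*(-⅖)) = ((2 + 18) + 5)*(6 - ⅘) = (20 + 5)*(26/5) = 25*(26/5) = 130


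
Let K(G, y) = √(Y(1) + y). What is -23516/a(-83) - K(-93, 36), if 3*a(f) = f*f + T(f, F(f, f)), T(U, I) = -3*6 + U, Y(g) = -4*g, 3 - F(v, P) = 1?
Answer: -17637/1697 - 4*√2 ≈ -16.050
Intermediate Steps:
F(v, P) = 2 (F(v, P) = 3 - 1*1 = 3 - 1 = 2)
T(U, I) = -18 + U
K(G, y) = √(-4 + y) (K(G, y) = √(-4*1 + y) = √(-4 + y))
a(f) = -6 + f/3 + f²/3 (a(f) = (f*f + (-18 + f))/3 = (f² + (-18 + f))/3 = (-18 + f + f²)/3 = -6 + f/3 + f²/3)
-23516/a(-83) - K(-93, 36) = -23516/(-6 + (⅓)*(-83) + (⅓)*(-83)²) - √(-4 + 36) = -23516/(-6 - 83/3 + (⅓)*6889) - √32 = -23516/(-6 - 83/3 + 6889/3) - 4*√2 = -23516/6788/3 - 4*√2 = -23516*3/6788 - 4*√2 = -17637/1697 - 4*√2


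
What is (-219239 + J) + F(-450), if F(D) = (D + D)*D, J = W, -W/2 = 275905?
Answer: -366049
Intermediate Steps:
W = -551810 (W = -2*275905 = -551810)
J = -551810
F(D) = 2*D**2 (F(D) = (2*D)*D = 2*D**2)
(-219239 + J) + F(-450) = (-219239 - 551810) + 2*(-450)**2 = -771049 + 2*202500 = -771049 + 405000 = -366049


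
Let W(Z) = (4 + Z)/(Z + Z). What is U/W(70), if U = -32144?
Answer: -2250080/37 ≈ -60813.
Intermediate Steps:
W(Z) = (4 + Z)/(2*Z) (W(Z) = (4 + Z)/((2*Z)) = (4 + Z)*(1/(2*Z)) = (4 + Z)/(2*Z))
U/W(70) = -32144*140/(4 + 70) = -32144/((1/2)*(1/70)*74) = -32144/37/70 = -32144*70/37 = -2250080/37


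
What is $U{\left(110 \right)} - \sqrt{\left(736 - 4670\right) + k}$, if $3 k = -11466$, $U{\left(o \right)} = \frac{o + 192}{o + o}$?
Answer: $\frac{151}{110} - 2 i \sqrt{1939} \approx 1.3727 - 88.068 i$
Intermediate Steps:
$U{\left(o \right)} = \frac{192 + o}{2 o}$
$k = -3822$ ($k = \frac{1}{3} \left(-11466\right) = -3822$)
$U{\left(110 \right)} - \sqrt{\left(736 - 4670\right) + k} = \frac{192 + 110}{2 \cdot 110} - \sqrt{\left(736 - 4670\right) - 3822} = \frac{1}{2} \cdot \frac{1}{110} \cdot 302 - \sqrt{-3934 - 3822} = \frac{151}{110} - \sqrt{-7756} = \frac{151}{110} - 2 i \sqrt{1939}$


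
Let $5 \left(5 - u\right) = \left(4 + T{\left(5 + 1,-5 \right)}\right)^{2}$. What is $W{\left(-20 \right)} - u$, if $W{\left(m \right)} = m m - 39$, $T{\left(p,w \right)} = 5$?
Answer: $\frac{1861}{5} \approx 372.2$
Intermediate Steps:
$W{\left(m \right)} = -39 + m^{2}$ ($W{\left(m \right)} = m^{2} - 39 = -39 + m^{2}$)
$u = - \frac{56}{5}$ ($u = 5 - \frac{\left(4 + 5\right)^{2}}{5} = 5 - \frac{9^{2}}{5} = 5 - \frac{81}{5} = - \frac{56}{5} \approx -11.2$)
$W{\left(-20 \right)} - u = \left(-39 + \left(-20\right)^{2}\right) - - \frac{56}{5} = \left(-39 + 400\right) + \frac{56}{5} = 361 + \frac{56}{5} = \frac{1861}{5}$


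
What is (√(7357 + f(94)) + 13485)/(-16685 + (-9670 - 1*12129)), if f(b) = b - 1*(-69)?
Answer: -4495/12828 - √470/9621 ≈ -0.35266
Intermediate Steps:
f(b) = 69 + b (f(b) = b + 69 = 69 + b)
(√(7357 + f(94)) + 13485)/(-16685 + (-9670 - 1*12129)) = (√(7357 + (69 + 94)) + 13485)/(-16685 + (-9670 - 1*12129)) = (√(7357 + 163) + 13485)/(-16685 + (-9670 - 12129)) = (√7520 + 13485)/(-16685 - 21799) = (4*√470 + 13485)/(-38484) = (13485 + 4*√470)*(-1/38484) = -4495/12828 - √470/9621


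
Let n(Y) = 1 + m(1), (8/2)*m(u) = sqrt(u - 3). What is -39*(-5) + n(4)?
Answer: 196 + I*sqrt(2)/4 ≈ 196.0 + 0.35355*I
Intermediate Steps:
m(u) = sqrt(-3 + u)/4 (m(u) = sqrt(u - 3)/4 = sqrt(-3 + u)/4)
n(Y) = 1 + I*sqrt(2)/4 (n(Y) = 1 + sqrt(-3 + 1)/4 = 1 + sqrt(-2)/4 = 1 + (I*sqrt(2))/4 = 1 + I*sqrt(2)/4)
-39*(-5) + n(4) = -39*(-5) + (1 + I*sqrt(2)/4) = 195 + (1 + I*sqrt(2)/4) = 196 + I*sqrt(2)/4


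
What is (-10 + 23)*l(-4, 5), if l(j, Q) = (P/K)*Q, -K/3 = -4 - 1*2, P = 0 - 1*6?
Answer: -65/3 ≈ -21.667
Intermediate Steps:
P = -6 (P = 0 - 6 = -6)
K = 18 (K = -3*(-4 - 1*2) = -3*(-4 - 2) = -3*(-6) = 18)
l(j, Q) = -Q/3 (l(j, Q) = (-6/18)*Q = (-6*1/18)*Q = -Q/3)
(-10 + 23)*l(-4, 5) = (-10 + 23)*(-⅓*5) = 13*(-5/3) = -65/3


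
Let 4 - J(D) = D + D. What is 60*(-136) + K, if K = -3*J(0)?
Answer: -8172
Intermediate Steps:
J(D) = 4 - 2*D (J(D) = 4 - (D + D) = 4 - 2*D)
K = -12 (K = -3*(4 - 2*0) = -3*(4 + 0) = -3*4 = -12)
60*(-136) + K = 60*(-136) - 12 = -8160 - 12 = -8172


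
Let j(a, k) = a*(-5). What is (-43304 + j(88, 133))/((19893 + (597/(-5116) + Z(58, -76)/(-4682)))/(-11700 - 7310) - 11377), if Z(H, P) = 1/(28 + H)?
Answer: 214126796253861760/55695515556152957 ≈ 3.8446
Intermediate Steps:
j(a, k) = -5*a
(-43304 + j(88, 133))/((19893 + (597/(-5116) + Z(58, -76)/(-4682)))/(-11700 - 7310) - 11377) = (-43304 - 5*88)/((19893 + (597/(-5116) + 1/((28 + 58)*(-4682))))/(-11700 - 7310) - 11377) = (-43304 - 440)/((19893 + (597*(-1/5116) - 1/4682/86))/(-19010) - 11377) = -43744/((19893 + (-597/5116 + (1/86)*(-1/4682)))*(-1/19010) - 11377) = -43744/((19893 + (-597/5116 - 1/402652))*(-1/19010) - 11377) = -43744/((19893 - 30048545/257495954)*(-1/19010) - 11377) = -43744/((5122336964377/257495954)*(-1/19010) - 11377) = -43744/(-5122336964377/4894998085540 - 11377) = -43744/(-55695515556152957/4894998085540) = -43744*(-4894998085540/55695515556152957) = 214126796253861760/55695515556152957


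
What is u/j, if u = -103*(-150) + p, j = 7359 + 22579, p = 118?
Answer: 7784/14969 ≈ 0.52001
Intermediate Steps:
j = 29938
u = 15568 (u = -103*(-150) + 118 = 15450 + 118 = 15568)
u/j = 15568/29938 = 15568*(1/29938) = 7784/14969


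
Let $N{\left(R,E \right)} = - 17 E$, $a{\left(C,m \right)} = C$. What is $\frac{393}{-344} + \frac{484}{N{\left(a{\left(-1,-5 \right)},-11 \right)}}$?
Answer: $\frac{8455}{5848} \approx 1.4458$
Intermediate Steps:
$\frac{393}{-344} + \frac{484}{N{\left(a{\left(-1,-5 \right)},-11 \right)}} = \frac{393}{-344} + \frac{484}{\left(-17\right) \left(-11\right)} = 393 \left(- \frac{1}{344}\right) + \frac{484}{187} = - \frac{393}{344} + 484 \cdot \frac{1}{187} = - \frac{393}{344} + \frac{44}{17} = \frac{8455}{5848}$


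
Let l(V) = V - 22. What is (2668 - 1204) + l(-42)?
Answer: 1400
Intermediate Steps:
l(V) = -22 + V
(2668 - 1204) + l(-42) = (2668 - 1204) + (-22 - 42) = 1464 - 64 = 1400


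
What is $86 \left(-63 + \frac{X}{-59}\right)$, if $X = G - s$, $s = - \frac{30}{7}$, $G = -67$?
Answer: $- \frac{2199880}{413} \approx -5326.6$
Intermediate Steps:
$s = - \frac{30}{7}$ ($s = \left(-30\right) \frac{1}{7} = - \frac{30}{7} \approx -4.2857$)
$X = - \frac{439}{7}$ ($X = -67 - - \frac{30}{7} = -67 + \frac{30}{7} = - \frac{439}{7} \approx -62.714$)
$86 \left(-63 + \frac{X}{-59}\right) = 86 \left(-63 - \frac{439}{7 \left(-59\right)}\right) = 86 \left(-63 - - \frac{439}{413}\right) = 86 \left(-63 + \frac{439}{413}\right) = 86 \left(- \frac{25580}{413}\right) = - \frac{2199880}{413}$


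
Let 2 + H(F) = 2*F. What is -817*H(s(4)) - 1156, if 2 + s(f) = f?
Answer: -2790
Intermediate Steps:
s(f) = -2 + f
H(F) = -2 + 2*F
-817*H(s(4)) - 1156 = -817*(-2 + 2*(-2 + 4)) - 1156 = -817*(-2 + 2*2) - 1156 = -817*(-2 + 4) - 1156 = -817*2 - 1156 = -1634 - 1156 = -2790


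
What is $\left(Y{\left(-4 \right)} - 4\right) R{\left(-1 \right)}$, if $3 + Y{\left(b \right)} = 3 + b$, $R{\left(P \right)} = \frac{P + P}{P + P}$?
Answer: $-8$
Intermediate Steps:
$R{\left(P \right)} = 1$ ($R{\left(P \right)} = \frac{2 P}{2 P} = 2 P \frac{1}{2 P} = 1$)
$Y{\left(b \right)} = b$ ($Y{\left(b \right)} = -3 + \left(3 + b\right) = b$)
$\left(Y{\left(-4 \right)} - 4\right) R{\left(-1 \right)} = \left(-4 - 4\right) 1 = \left(-8\right) 1 = -8$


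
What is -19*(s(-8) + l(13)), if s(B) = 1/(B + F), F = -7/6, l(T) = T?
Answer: -13471/55 ≈ -244.93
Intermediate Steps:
F = -7/6 (F = -7*1/6 = -7/6 ≈ -1.1667)
s(B) = 1/(-7/6 + B) (s(B) = 1/(B - 7/6) = 1/(-7/6 + B))
-19*(s(-8) + l(13)) = -19*(6/(-7 + 6*(-8)) + 13) = -19*(6/(-7 - 48) + 13) = -19*(6/(-55) + 13) = -19*(6*(-1/55) + 13) = -19*(-6/55 + 13) = -19*709/55 = -13471/55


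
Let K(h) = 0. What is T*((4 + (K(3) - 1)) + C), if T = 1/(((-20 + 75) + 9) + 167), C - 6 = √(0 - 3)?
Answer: 3/77 + I*√3/231 ≈ 0.038961 + 0.0074981*I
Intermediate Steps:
C = 6 + I*√3 (C = 6 + √(0 - 3) = 6 + √(-3) = 6 + I*√3 ≈ 6.0 + 1.732*I)
T = 1/231 (T = 1/((55 + 9) + 167) = 1/(64 + 167) = 1/231 ≈ 0.0043290)
T*((4 + (K(3) - 1)) + C) = ((4 + (0 - 1)) + (6 + I*√3))/231 = ((4 - 1) + (6 + I*√3))/231 = (3 + (6 + I*√3))/231 = (9 + I*√3)/231 = 3/77 + I*√3/231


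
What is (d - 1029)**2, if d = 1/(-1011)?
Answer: 1082265702400/1022121 ≈ 1.0588e+6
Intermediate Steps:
d = -1/1011 ≈ -0.00098912
(d - 1029)**2 = (-1/1011 - 1029)**2 = (-1040320/1011)**2 = 1082265702400/1022121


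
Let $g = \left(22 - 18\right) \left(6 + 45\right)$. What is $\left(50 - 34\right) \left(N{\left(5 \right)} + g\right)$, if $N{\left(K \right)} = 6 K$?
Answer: $3744$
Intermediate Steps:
$g = 204$ ($g = 4 \cdot 51 = 204$)
$\left(50 - 34\right) \left(N{\left(5 \right)} + g\right) = \left(50 - 34\right) \left(6 \cdot 5 + 204\right) = \left(50 - 34\right) \left(30 + 204\right) = 16 \cdot 234 = 3744$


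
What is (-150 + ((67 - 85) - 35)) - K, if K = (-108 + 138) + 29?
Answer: -262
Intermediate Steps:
K = 59 (K = 30 + 29 = 59)
(-150 + ((67 - 85) - 35)) - K = (-150 + ((67 - 85) - 35)) - 1*59 = (-150 + (-18 - 35)) - 59 = (-150 - 53) - 59 = -203 - 59 = -262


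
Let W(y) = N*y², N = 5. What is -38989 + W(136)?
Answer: 53491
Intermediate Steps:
W(y) = 5*y²
-38989 + W(136) = -38989 + 5*136² = -38989 + 5*18496 = -38989 + 92480 = 53491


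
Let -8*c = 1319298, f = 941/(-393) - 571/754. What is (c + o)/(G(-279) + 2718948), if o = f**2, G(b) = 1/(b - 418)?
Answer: -504611719005017974/8320156138419695271 ≈ -0.060649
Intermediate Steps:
f = -933917/296322 (f = 941*(-1/393) - 571*1/754 = -941/393 - 571/754 = -933917/296322 ≈ -3.1517)
G(b) = 1/(-418 + b)
c = -659649/4 (c = -1/8*1319298 = -659649/4 ≈ -1.6491e+5)
o = 872200962889/87806727684 (o = (-933917/296322)**2 = 872200962889/87806727684 ≈ 9.9332)
(c + o)/(G(-279) + 2718948) = (-659649/4 + 872200962889/87806727684)/(1/(-418 - 279) + 2718948) = -3619883206635710/(21951681921*(1/(-697) + 2718948)) = -3619883206635710/(21951681921*(-1/697 + 2718948)) = -3619883206635710/(21951681921*1895106755/697) = -3619883206635710/21951681921*697/1895106755 = -504611719005017974/8320156138419695271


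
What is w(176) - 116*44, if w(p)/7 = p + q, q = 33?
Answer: -3641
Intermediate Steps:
w(p) = 231 + 7*p (w(p) = 7*(p + 33) = 7*(33 + p) = 231 + 7*p)
w(176) - 116*44 = (231 + 7*176) - 116*44 = (231 + 1232) - 5104 = 1463 - 5104 = -3641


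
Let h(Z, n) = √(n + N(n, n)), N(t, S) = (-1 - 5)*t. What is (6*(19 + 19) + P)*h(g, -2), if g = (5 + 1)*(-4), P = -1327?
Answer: -1099*√10 ≈ -3475.3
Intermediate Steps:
N(t, S) = -6*t
g = -24 (g = 6*(-4) = -24)
h(Z, n) = √5*√(-n) (h(Z, n) = √(n - 6*n) = √(-5*n) = √5*√(-n))
(6*(19 + 19) + P)*h(g, -2) = (6*(19 + 19) - 1327)*(√5*√(-1*(-2))) = (6*38 - 1327)*(√5*√2) = (228 - 1327)*√10 = -1099*√10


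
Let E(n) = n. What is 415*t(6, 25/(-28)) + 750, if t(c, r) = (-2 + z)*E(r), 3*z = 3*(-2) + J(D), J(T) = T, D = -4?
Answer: 57250/21 ≈ 2726.2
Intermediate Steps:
z = -10/3 (z = (3*(-2) - 4)/3 = (-6 - 4)/3 = (⅓)*(-10) = -10/3 ≈ -3.3333)
t(c, r) = -16*r/3 (t(c, r) = (-2 - 10/3)*r = -16*r/3)
415*t(6, 25/(-28)) + 750 = 415*(-400/(3*(-28))) + 750 = 415*(-400*(-1)/(3*28)) + 750 = 415*(-16/3*(-25/28)) + 750 = 415*(100/21) + 750 = 41500/21 + 750 = 57250/21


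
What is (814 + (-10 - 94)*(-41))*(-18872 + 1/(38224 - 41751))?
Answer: -337999525510/3527 ≈ -9.5832e+7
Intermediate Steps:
(814 + (-10 - 94)*(-41))*(-18872 + 1/(38224 - 41751)) = (814 - 104*(-41))*(-18872 + 1/(-3527)) = (814 + 4264)*(-18872 - 1/3527) = 5078*(-66561545/3527) = -337999525510/3527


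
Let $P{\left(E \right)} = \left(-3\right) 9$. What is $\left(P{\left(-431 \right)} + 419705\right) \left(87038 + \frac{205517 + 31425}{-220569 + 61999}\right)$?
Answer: $\frac{2896067508806402}{79285} \approx 3.6527 \cdot 10^{10}$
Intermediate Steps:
$P{\left(E \right)} = -27$
$\left(P{\left(-431 \right)} + 419705\right) \left(87038 + \frac{205517 + 31425}{-220569 + 61999}\right) = \left(-27 + 419705\right) \left(87038 + \frac{205517 + 31425}{-220569 + 61999}\right) = 419678 \left(87038 + \frac{236942}{-158570}\right) = 419678 \left(87038 + 236942 \left(- \frac{1}{158570}\right)\right) = 419678 \left(87038 - \frac{118471}{79285}\right) = 419678 \cdot \frac{6900689359}{79285} = \frac{2896067508806402}{79285}$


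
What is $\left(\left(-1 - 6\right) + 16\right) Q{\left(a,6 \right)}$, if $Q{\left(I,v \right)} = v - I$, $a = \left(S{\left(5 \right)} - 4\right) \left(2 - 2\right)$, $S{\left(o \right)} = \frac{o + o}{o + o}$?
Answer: $54$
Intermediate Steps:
$S{\left(o \right)} = 1$ ($S{\left(o \right)} = \frac{2 o}{2 o} = 2 o \frac{1}{2 o} = 1$)
$a = 0$ ($a = \left(1 - 4\right) \left(2 - 2\right) = \left(-3\right) 0 = 0$)
$\left(\left(-1 - 6\right) + 16\right) Q{\left(a,6 \right)} = \left(\left(-1 - 6\right) + 16\right) \left(6 - 0\right) = \left(\left(-1 - 6\right) + 16\right) \left(6 + 0\right) = \left(-7 + 16\right) 6 = 9 \cdot 6 = 54$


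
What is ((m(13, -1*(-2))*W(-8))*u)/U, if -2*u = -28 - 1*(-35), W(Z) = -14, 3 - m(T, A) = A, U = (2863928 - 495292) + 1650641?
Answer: 49/4019277 ≈ 1.2191e-5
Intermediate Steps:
U = 4019277 (U = 2368636 + 1650641 = 4019277)
m(T, A) = 3 - A
u = -7/2 (u = -(-28 - 1*(-35))/2 = -(-28 + 35)/2 = -1/2*7 = -7/2 ≈ -3.5000)
((m(13, -1*(-2))*W(-8))*u)/U = (((3 - (-1)*(-2))*(-14))*(-7/2))/4019277 = (((3 - 1*2)*(-14))*(-7/2))*(1/4019277) = (((3 - 2)*(-14))*(-7/2))*(1/4019277) = ((1*(-14))*(-7/2))*(1/4019277) = -14*(-7/2)*(1/4019277) = 49*(1/4019277) = 49/4019277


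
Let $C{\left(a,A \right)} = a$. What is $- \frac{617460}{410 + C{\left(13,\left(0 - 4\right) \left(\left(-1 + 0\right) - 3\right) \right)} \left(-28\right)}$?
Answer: $- \frac{308730}{23} \approx -13423.0$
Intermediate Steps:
$- \frac{617460}{410 + C{\left(13,\left(0 - 4\right) \left(\left(-1 + 0\right) - 3\right) \right)} \left(-28\right)} = - \frac{617460}{410 + 13 \left(-28\right)} = - \frac{617460}{410 - 364} = - \frac{617460}{46} = \left(-617460\right) \frac{1}{46} = - \frac{308730}{23}$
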